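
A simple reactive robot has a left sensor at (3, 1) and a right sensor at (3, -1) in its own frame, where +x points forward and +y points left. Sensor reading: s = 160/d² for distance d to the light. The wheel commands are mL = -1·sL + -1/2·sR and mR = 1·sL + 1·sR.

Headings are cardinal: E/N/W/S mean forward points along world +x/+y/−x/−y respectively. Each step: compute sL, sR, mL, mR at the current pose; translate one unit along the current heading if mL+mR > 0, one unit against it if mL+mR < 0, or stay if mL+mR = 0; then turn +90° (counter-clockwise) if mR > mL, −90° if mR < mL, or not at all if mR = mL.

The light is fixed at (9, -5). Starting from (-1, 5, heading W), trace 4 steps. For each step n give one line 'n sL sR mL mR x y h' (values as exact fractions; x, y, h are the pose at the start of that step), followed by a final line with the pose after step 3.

0 16/25 16/29 -664/725 864/725 -1 5 W
1 160/149 160/193 -42800/28757 54720/28757 -2 5 S
2 40/41 5/4 -525/328 365/164 -2 4 E
3 32/53 32/45 -2288/2385 3136/2385 -1 4 N
final -1 5 W

n=0: pose=(-1,5,W); sL=16/25, sR=16/29; mL=-664/725, mR=864/725; mL+mR=8/29 → advance +1; mR−mL=1528/725 → turn +1·90°
n=1: pose=(-2,5,S); sL=160/149, sR=160/193; mL=-42800/28757, mR=54720/28757; mL+mR=80/193 → advance +1; mR−mL=97520/28757 → turn +1·90°
n=2: pose=(-2,4,E); sL=40/41, sR=5/4; mL=-525/328, mR=365/164; mL+mR=5/8 → advance +1; mR−mL=1255/328 → turn +1·90°
n=3: pose=(-1,4,N); sL=32/53, sR=32/45; mL=-2288/2385, mR=3136/2385; mL+mR=16/45 → advance +1; mR−mL=1808/795 → turn +1·90°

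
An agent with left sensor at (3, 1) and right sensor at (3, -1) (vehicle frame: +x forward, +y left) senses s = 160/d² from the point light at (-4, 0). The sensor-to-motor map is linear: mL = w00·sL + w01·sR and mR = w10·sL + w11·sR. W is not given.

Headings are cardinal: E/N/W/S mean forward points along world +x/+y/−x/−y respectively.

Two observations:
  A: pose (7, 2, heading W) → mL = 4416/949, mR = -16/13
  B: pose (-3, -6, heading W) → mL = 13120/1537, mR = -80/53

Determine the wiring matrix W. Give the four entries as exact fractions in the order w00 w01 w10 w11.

obs A: pose=(7,2,W) → sL=32/13, sR=160/73, mL=4416/949, mR=-16/13
obs B: pose=(-3,-6,W) → sL=160/53, sR=160/29, mL=13120/1537, mR=-80/53
sensor matrix S = [[32/13, 160/73], [160/53, 160/29]]; det S = 10158080/1458613
solve [mL_A; mL_B] = S·[w00; w01] and [mR_A; mR_B] = S·[w10; w11]:
  w00 = 1, w01 = 1, w10 = -1/2, w11 = 0

1 1 -1/2 0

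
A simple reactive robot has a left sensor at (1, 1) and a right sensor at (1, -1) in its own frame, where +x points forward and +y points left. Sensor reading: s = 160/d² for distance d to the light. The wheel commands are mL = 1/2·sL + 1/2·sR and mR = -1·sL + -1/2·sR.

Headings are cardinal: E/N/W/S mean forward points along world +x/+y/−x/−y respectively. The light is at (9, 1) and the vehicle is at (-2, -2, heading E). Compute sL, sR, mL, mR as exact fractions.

20/13 40/29 550/377 -840/377

left sensor world pos  = (-1, -1); dL² = 104
right sensor world pos = (-1, -3); dR² = 116
sL = 160/104 = 20/13
sR = 160/116 = 40/29
mL = 1/2·sL + 1/2·sR = 550/377
mR = -1·sL + -1/2·sR = -840/377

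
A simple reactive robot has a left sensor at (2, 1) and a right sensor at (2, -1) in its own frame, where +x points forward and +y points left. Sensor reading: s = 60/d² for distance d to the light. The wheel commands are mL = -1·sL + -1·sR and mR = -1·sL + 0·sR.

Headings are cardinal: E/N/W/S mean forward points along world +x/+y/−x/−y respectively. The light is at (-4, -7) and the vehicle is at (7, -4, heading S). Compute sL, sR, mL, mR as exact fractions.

left sensor world pos  = (8, -6); dL² = 145
right sensor world pos = (6, -6); dR² = 101
sL = 60/145 = 12/29
sR = 60/101 = 60/101
mL = -1·sL + -1·sR = -2952/2929
mR = -1·sL + 0·sR = -12/29

12/29 60/101 -2952/2929 -12/29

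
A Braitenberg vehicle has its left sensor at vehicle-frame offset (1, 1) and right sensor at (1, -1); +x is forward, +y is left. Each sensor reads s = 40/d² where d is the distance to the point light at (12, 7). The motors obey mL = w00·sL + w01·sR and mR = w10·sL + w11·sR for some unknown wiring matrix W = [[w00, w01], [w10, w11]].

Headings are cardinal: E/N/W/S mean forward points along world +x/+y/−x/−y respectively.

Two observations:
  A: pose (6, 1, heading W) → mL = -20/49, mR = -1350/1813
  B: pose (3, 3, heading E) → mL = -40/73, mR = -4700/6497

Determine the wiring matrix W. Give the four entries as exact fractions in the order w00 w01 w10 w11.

obs A: pose=(6,1,W) → sL=20/49, sR=20/37, mL=-20/49, mR=-1350/1813
obs B: pose=(3,3,E) → sL=40/73, sR=40/89, mL=-40/73, mR=-4700/6497
sensor matrix S = [[20/49, 20/37], [40/73, 40/89]]; det S = -1328000/11779061
solve [mL_A; mL_B] = S·[w00; w01] and [mR_A; mR_B] = S·[w10; w11]:
  w00 = -1, w01 = 0, w10 = -1/2, w11 = -1

-1 0 -1/2 -1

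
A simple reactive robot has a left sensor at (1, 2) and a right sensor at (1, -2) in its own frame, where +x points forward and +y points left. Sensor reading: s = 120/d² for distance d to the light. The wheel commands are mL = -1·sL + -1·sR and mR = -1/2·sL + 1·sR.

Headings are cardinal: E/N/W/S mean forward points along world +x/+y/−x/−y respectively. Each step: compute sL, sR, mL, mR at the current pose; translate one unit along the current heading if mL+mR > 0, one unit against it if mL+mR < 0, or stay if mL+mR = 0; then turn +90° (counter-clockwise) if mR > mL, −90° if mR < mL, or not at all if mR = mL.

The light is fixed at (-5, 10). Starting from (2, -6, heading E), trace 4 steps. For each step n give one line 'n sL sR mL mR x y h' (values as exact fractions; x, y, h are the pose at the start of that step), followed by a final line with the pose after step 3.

n=0: pose=(2,-6,E); sL=6/13, sR=30/97; mL=-972/1261, mR=99/1261; mL+mR=-9/13 → advance -1; mR−mL=1071/1261 → turn +1·90°
n=1: pose=(1,-6,N); sL=120/241, sR=120/289; mL=-63600/69649, mR=11580/69649; mL+mR=-180/241 → advance -1; mR−mL=75180/69649 → turn +1·90°
n=2: pose=(1,-7,W); sL=60/193, sR=12/25; mL=-3816/4825, mR=1566/4825; mL+mR=-90/193 → advance -1; mR−mL=5382/4825 → turn +1·90°
n=3: pose=(2,-7,S); sL=8/27, sR=120/349; mL=-6032/9423, mR=1844/9423; mL+mR=-4/9 → advance -1; mR−mL=7876/9423 → turn +1·90°

0 6/13 30/97 -972/1261 99/1261 2 -6 E
1 120/241 120/289 -63600/69649 11580/69649 1 -6 N
2 60/193 12/25 -3816/4825 1566/4825 1 -7 W
3 8/27 120/349 -6032/9423 1844/9423 2 -7 S
final 2 -6 E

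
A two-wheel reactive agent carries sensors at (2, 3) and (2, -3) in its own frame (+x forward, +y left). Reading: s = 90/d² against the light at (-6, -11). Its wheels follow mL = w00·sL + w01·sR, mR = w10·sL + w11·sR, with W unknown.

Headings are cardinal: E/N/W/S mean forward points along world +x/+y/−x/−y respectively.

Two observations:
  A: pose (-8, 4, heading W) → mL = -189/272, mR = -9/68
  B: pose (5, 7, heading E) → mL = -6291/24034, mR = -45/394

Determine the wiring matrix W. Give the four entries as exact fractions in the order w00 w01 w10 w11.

-1 -1/2 0 -1/2

obs A: pose=(-8,4,W) → sL=9/16, sR=9/34, mL=-189/272, mR=-9/68
obs B: pose=(5,7,E) → sL=9/61, sR=45/197, mL=-6291/24034, mR=-45/394
sensor matrix S = [[9/16, 9/34], [9/61, 45/197]]; det S = 292329/3268624
solve [mL_A; mL_B] = S·[w00; w01] and [mR_A; mR_B] = S·[w10; w11]:
  w00 = -1, w01 = -1/2, w10 = 0, w11 = -1/2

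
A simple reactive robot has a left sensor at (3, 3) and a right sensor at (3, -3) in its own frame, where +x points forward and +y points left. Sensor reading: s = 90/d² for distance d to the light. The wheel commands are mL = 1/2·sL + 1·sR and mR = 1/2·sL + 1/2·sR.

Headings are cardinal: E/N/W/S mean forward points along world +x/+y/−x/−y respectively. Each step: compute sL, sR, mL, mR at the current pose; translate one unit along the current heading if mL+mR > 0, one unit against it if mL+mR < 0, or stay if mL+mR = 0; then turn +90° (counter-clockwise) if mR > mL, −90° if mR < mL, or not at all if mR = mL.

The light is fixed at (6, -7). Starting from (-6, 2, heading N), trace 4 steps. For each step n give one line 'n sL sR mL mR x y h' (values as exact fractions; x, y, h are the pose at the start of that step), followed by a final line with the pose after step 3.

0 10/41 2/5 107/205 66/205 -6 2 N
1 9/25 9/13 567/650 171/325 -6 3 E
2 90/113 18/49 4239/5537 3222/5537 -5 3 S
3 45/116 9/34 1809/3944 1287/3944 -5 2 W
final -6 2 N

n=0: pose=(-6,2,N); sL=10/41, sR=2/5; mL=107/205, mR=66/205; mL+mR=173/205 → advance +1; mR−mL=-1/5 → turn -1·90°
n=1: pose=(-6,3,E); sL=9/25, sR=9/13; mL=567/650, mR=171/325; mL+mR=909/650 → advance +1; mR−mL=-9/26 → turn -1·90°
n=2: pose=(-5,3,S); sL=90/113, sR=18/49; mL=4239/5537, mR=3222/5537; mL+mR=7461/5537 → advance +1; mR−mL=-9/49 → turn -1·90°
n=3: pose=(-5,2,W); sL=45/116, sR=9/34; mL=1809/3944, mR=1287/3944; mL+mR=387/493 → advance +1; mR−mL=-9/68 → turn -1·90°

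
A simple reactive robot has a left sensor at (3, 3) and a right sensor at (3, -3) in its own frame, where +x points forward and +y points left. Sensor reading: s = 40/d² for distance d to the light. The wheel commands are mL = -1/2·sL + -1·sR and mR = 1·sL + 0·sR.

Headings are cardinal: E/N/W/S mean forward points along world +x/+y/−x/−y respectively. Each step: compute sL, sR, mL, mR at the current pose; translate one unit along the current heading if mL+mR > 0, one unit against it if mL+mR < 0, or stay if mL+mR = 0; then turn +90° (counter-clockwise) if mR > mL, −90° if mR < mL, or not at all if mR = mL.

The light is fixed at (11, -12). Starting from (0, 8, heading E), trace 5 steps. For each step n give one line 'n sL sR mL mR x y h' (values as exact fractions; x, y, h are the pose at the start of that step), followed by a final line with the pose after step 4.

n=0: pose=(0,8,E); sL=40/593, sR=40/353; mL=-30780/209329, mR=40/593; mL+mR=-16660/209329 → advance -1; mR−mL=44900/209329 → turn +1·90°
n=1: pose=(-1,8,N); sL=20/377, sR=4/61; mL=-2118/22997, mR=20/377; mL+mR=-898/22997 → advance -1; mR−mL=3338/22997 → turn +1·90°
n=2: pose=(-1,7,W); sL=40/481, sR=40/709; mL=-33420/341029, mR=40/481; mL+mR=-5060/341029 → advance -1; mR−mL=61780/341029 → turn +1·90°
n=3: pose=(0,7,S); sL=1/8, sR=10/113; mL=-273/1808, mR=1/8; mL+mR=-47/1808 → advance -1; mR−mL=499/1808 → turn +1·90°
n=4: pose=(0,8,E); sL=40/593, sR=40/353; mL=-30780/209329, mR=40/593; mL+mR=-16660/209329 → advance -1; mR−mL=44900/209329 → turn +1·90°

0 40/593 40/353 -30780/209329 40/593 0 8 E
1 20/377 4/61 -2118/22997 20/377 -1 8 N
2 40/481 40/709 -33420/341029 40/481 -1 7 W
3 1/8 10/113 -273/1808 1/8 0 7 S
4 40/593 40/353 -30780/209329 40/593 0 8 E
final -1 8 N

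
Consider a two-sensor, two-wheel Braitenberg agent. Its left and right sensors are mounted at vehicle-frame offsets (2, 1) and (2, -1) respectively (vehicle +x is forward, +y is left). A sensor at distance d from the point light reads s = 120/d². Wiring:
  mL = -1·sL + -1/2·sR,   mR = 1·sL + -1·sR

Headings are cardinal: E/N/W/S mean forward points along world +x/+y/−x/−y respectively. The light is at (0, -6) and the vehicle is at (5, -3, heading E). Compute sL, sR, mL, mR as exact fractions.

left sensor world pos  = (7, -2); dL² = 65
right sensor world pos = (7, -4); dR² = 53
sL = 120/65 = 24/13
sR = 120/53 = 120/53
mL = -1·sL + -1/2·sR = -2052/689
mR = 1·sL + -1·sR = -288/689

24/13 120/53 -2052/689 -288/689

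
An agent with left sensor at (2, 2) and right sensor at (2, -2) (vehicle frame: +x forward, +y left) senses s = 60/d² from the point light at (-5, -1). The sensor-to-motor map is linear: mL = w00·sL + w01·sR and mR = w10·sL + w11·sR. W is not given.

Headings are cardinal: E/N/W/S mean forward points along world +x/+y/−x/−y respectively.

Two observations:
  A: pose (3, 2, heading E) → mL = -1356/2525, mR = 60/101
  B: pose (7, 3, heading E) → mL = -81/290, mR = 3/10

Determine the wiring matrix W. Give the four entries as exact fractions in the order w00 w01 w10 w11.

obs A: pose=(3,2,E) → sL=12/25, sR=60/101, mL=-1356/2525, mR=60/101
obs B: pose=(7,3,E) → sL=15/58, sR=3/10, mL=-81/290, mR=3/10
sensor matrix S = [[12/25, 60/101], [15/58, 3/10]]; det S = -3528/366125
solve [mL_A; mL_B] = S·[w00; w01] and [mR_A; mR_B] = S·[w10; w11]:
  w00 = -1/2, w01 = -1/2, w10 = 0, w11 = 1

-1/2 -1/2 0 1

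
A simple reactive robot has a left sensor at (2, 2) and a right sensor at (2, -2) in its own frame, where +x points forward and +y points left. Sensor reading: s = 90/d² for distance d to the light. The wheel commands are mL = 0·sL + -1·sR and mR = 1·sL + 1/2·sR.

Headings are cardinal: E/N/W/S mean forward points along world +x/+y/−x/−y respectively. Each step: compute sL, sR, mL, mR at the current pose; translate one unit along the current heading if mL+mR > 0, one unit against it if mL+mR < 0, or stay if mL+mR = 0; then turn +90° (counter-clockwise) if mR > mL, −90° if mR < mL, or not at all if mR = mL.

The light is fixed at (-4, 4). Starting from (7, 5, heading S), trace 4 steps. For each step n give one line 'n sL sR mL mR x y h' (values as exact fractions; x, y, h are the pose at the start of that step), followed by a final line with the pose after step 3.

0 9/17 45/41 -45/41 1503/1394 7 5 S
1 18/37 90/169 -90/169 4707/6253 7 6 E
2 45/58 45/106 -45/106 6075/6148 8 6 N
3 90/101 18/25 -18/25 3159/2525 8 7 W
final 7 7 S

n=0: pose=(7,5,S); sL=9/17, sR=45/41; mL=-45/41, mR=1503/1394; mL+mR=-27/1394 → advance -1; mR−mL=3033/1394 → turn +1·90°
n=1: pose=(7,6,E); sL=18/37, sR=90/169; mL=-90/169, mR=4707/6253; mL+mR=1377/6253 → advance +1; mR−mL=8037/6253 → turn +1·90°
n=2: pose=(8,6,N); sL=45/58, sR=45/106; mL=-45/106, mR=6075/6148; mL+mR=3465/6148 → advance +1; mR−mL=8685/6148 → turn +1·90°
n=3: pose=(8,7,W); sL=90/101, sR=18/25; mL=-18/25, mR=3159/2525; mL+mR=1341/2525 → advance +1; mR−mL=4977/2525 → turn +1·90°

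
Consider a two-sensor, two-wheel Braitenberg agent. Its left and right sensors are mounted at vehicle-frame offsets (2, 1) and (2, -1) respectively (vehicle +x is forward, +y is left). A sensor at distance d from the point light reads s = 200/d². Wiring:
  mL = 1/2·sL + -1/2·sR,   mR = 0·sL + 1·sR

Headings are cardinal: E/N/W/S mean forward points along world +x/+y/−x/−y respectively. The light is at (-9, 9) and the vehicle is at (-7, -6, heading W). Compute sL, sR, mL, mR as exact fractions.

25/32 50/49 -375/3136 50/49

left sensor world pos  = (-9, -7); dL² = 256
right sensor world pos = (-9, -5); dR² = 196
sL = 200/256 = 25/32
sR = 200/196 = 50/49
mL = 1/2·sL + -1/2·sR = -375/3136
mR = 0·sL + 1·sR = 50/49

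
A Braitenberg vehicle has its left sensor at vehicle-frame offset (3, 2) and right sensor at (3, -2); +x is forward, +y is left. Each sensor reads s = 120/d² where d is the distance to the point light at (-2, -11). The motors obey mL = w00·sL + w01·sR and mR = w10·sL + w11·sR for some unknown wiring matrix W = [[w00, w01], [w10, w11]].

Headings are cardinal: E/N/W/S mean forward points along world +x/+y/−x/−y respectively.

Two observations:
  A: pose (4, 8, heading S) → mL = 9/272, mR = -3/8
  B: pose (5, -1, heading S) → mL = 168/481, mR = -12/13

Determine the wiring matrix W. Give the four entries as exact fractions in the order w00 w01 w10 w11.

obs A: pose=(4,8,S) → sL=3/8, sR=15/34, mL=9/272, mR=-3/8
obs B: pose=(5,-1,S) → sL=12/13, sR=60/37, mL=168/481, mR=-12/13
sensor matrix S = [[3/8, 15/34], [12/13, 60/37]]; det S = 3285/16354
solve [mL_A; mL_B] = S·[w00; w01] and [mR_A; mR_B] = S·[w10; w11]:
  w00 = -1/2, w01 = 1/2, w10 = -1, w11 = 0

-1/2 1/2 -1 0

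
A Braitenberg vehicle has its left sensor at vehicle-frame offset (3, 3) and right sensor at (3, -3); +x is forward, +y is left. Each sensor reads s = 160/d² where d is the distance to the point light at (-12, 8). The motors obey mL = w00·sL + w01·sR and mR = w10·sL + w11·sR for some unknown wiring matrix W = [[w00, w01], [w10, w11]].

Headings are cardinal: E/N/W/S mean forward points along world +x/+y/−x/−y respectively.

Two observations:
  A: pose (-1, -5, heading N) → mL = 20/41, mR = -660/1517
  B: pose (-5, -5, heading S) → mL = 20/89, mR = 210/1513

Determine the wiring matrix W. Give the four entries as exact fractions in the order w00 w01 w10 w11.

obs A: pose=(-1,-5,N) → sL=40/41, sR=20/37, mL=20/41, mR=-660/1517
obs B: pose=(-5,-5,S) → sL=40/89, sR=10/17, mL=20/89, mR=210/1513
sensor matrix S = [[40/41, 20/37], [40/89, 10/17]]; det S = 759600/2295221
solve [mL_A; mL_B] = S·[w00; w01] and [mR_A; mR_B] = S·[w10; w11]:
  w00 = 1/2, w01 = 0, w10 = -1, w11 = 1

1/2 0 -1 1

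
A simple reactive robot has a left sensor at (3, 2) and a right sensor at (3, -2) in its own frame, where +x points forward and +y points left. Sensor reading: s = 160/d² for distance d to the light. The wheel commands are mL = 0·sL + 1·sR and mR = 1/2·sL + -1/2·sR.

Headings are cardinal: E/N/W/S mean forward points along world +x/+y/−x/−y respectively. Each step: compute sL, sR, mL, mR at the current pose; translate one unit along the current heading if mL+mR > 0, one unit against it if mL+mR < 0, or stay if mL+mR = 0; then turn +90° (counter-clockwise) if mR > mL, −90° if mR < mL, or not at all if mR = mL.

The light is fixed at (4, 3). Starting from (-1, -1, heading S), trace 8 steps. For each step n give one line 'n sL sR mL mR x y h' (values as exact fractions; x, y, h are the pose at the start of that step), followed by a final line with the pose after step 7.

0 80/29 80/49 80/49 800/1421 -1 -1 S
1 160/113 160/73 160/73 -3200/8249 -1 -2 W
2 40/17 8 8 -48/17 -2 -2 N
3 160/13 32/9 32/9 512/117 -2 -1 E
4 16/5 16 16 -32/5 -1 -1 N
5 32 160/29 160/29 384/29 -1 0 E
6 40/9 40 40 -160/9 0 0 N
7 160 160/17 160/17 1280/17 0 1 E
final 1 1 N

n=0: pose=(-1,-1,S); sL=80/29, sR=80/49; mL=80/49, mR=800/1421; mL+mR=3120/1421 → advance +1; mR−mL=-1520/1421 → turn -1·90°
n=1: pose=(-1,-2,W); sL=160/113, sR=160/73; mL=160/73, mR=-3200/8249; mL+mR=14880/8249 → advance +1; mR−mL=-21280/8249 → turn -1·90°
n=2: pose=(-2,-2,N); sL=40/17, sR=8; mL=8, mR=-48/17; mL+mR=88/17 → advance +1; mR−mL=-184/17 → turn -1·90°
n=3: pose=(-2,-1,E); sL=160/13, sR=32/9; mL=32/9, mR=512/117; mL+mR=928/117 → advance +1; mR−mL=32/39 → turn +1·90°
n=4: pose=(-1,-1,N); sL=16/5, sR=16; mL=16, mR=-32/5; mL+mR=48/5 → advance +1; mR−mL=-112/5 → turn -1·90°
n=5: pose=(-1,0,E); sL=32, sR=160/29; mL=160/29, mR=384/29; mL+mR=544/29 → advance +1; mR−mL=224/29 → turn +1·90°
n=6: pose=(0,0,N); sL=40/9, sR=40; mL=40, mR=-160/9; mL+mR=200/9 → advance +1; mR−mL=-520/9 → turn -1·90°
n=7: pose=(0,1,E); sL=160, sR=160/17; mL=160/17, mR=1280/17; mL+mR=1440/17 → advance +1; mR−mL=1120/17 → turn +1·90°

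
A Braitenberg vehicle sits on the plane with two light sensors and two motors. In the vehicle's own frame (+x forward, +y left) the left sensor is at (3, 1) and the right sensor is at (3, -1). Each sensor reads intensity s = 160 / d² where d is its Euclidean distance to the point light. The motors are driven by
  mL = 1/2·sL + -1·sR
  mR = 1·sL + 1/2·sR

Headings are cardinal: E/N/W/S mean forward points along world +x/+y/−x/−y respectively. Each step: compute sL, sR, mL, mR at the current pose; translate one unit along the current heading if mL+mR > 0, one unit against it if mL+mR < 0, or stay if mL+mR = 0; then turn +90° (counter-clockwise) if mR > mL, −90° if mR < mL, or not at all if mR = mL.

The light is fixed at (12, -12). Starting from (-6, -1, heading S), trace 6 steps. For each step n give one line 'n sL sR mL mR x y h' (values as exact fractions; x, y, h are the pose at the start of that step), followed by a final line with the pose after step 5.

0 160/353 32/85 -4496/30005 19248/30005 -6 -1 S
1 80/173 80/153 -7720/26469 19160/26469 -6 -2 E
2 160/493 32/85 -528/2465 1264/2465 -5 -2 N
3 8/25 5/17 -57/425 397/850 -5 -1 W
4 160/353 32/85 -4496/30005 19248/30005 -6 -1 S
5 80/173 80/153 -7720/26469 19160/26469 -6 -2 E
final -5 -2 N

n=0: pose=(-6,-1,S); sL=160/353, sR=32/85; mL=-4496/30005, mR=19248/30005; mL+mR=14752/30005 → advance +1; mR−mL=23744/30005 → turn +1·90°
n=1: pose=(-6,-2,E); sL=80/173, sR=80/153; mL=-7720/26469, mR=19160/26469; mL+mR=11440/26469 → advance +1; mR−mL=8960/8823 → turn +1·90°
n=2: pose=(-5,-2,N); sL=160/493, sR=32/85; mL=-528/2465, mR=1264/2465; mL+mR=736/2465 → advance +1; mR−mL=1792/2465 → turn +1·90°
n=3: pose=(-5,-1,W); sL=8/25, sR=5/17; mL=-57/425, mR=397/850; mL+mR=283/850 → advance +1; mR−mL=511/850 → turn +1·90°
n=4: pose=(-6,-1,S); sL=160/353, sR=32/85; mL=-4496/30005, mR=19248/30005; mL+mR=14752/30005 → advance +1; mR−mL=23744/30005 → turn +1·90°
n=5: pose=(-6,-2,E); sL=80/173, sR=80/153; mL=-7720/26469, mR=19160/26469; mL+mR=11440/26469 → advance +1; mR−mL=8960/8823 → turn +1·90°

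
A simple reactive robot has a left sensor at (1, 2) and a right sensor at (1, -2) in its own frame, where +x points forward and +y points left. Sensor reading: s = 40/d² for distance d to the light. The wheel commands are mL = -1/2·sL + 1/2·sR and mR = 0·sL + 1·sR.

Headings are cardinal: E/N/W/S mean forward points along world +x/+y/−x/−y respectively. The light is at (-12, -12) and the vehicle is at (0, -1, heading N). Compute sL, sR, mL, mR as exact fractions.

left sensor world pos  = (-2, 0); dL² = 244
right sensor world pos = (2, 0); dR² = 340
sL = 40/244 = 10/61
sR = 40/340 = 2/17
mL = -1/2·sL + 1/2·sR = -24/1037
mR = 0·sL + 1·sR = 2/17

10/61 2/17 -24/1037 2/17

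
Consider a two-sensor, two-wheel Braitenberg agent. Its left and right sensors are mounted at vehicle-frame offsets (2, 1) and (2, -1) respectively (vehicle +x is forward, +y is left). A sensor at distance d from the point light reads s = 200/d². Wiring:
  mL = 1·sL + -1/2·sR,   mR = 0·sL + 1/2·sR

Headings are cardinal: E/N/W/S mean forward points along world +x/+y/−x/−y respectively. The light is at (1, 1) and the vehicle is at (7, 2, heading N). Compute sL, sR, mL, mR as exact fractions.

100/17 100/29 2050/493 50/29

left sensor world pos  = (6, 4); dL² = 34
right sensor world pos = (8, 4); dR² = 58
sL = 200/34 = 100/17
sR = 200/58 = 100/29
mL = 1·sL + -1/2·sR = 2050/493
mR = 0·sL + 1/2·sR = 50/29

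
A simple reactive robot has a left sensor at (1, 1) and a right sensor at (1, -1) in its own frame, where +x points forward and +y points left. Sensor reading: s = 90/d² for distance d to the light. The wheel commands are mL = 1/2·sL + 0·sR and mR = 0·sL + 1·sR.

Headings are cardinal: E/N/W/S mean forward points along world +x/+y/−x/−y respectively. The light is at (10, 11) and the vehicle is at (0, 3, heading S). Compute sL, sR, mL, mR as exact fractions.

5/9 45/101 5/18 45/101

left sensor world pos  = (1, 2); dL² = 162
right sensor world pos = (-1, 2); dR² = 202
sL = 90/162 = 5/9
sR = 90/202 = 45/101
mL = 1/2·sL + 0·sR = 5/18
mR = 0·sL + 1·sR = 45/101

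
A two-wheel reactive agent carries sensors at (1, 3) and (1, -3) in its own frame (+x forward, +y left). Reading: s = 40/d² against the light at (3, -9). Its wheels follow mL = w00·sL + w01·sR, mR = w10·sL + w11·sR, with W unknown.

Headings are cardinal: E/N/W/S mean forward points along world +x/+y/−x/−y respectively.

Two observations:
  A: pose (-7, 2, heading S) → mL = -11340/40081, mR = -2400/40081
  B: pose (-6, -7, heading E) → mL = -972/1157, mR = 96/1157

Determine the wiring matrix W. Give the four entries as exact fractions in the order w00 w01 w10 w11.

-1/2 -1 -1/2 1/2

obs A: pose=(-7,2,S) → sL=40/149, sR=40/269, mL=-11340/40081, mR=-2400/40081
obs B: pose=(-6,-7,E) → sL=40/89, sR=8/13, mL=-972/1157, mR=96/1157
sensor matrix S = [[40/149, 40/269], [40/89, 8/13]]; det S = 4561920/46373717
solve [mL_A; mL_B] = S·[w00; w01] and [mR_A; mR_B] = S·[w10; w11]:
  w00 = -1/2, w01 = -1, w10 = -1/2, w11 = 1/2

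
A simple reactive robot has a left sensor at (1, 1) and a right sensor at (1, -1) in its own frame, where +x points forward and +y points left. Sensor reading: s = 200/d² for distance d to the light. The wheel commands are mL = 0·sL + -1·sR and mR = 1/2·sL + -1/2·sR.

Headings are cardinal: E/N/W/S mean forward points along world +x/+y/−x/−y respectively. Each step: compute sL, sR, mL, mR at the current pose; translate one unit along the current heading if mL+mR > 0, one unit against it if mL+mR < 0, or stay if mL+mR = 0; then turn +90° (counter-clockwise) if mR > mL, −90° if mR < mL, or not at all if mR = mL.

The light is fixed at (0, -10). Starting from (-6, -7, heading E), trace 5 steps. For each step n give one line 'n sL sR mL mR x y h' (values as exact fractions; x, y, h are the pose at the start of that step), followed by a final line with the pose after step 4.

0 200/41 200/29 -200/29 -1200/1189 -6 -7 E
1 5/2 50/13 -50/13 -35/52 -7 -7 N
2 40/13 200/73 -200/73 160/949 -7 -8 W
3 100/13 4 -4 24/13 -6 -8 S
4 200/41 200/29 -200/29 -1200/1189 -6 -7 E
final -7 -7 N

n=0: pose=(-6,-7,E); sL=200/41, sR=200/29; mL=-200/29, mR=-1200/1189; mL+mR=-9400/1189 → advance -1; mR−mL=7000/1189 → turn +1·90°
n=1: pose=(-7,-7,N); sL=5/2, sR=50/13; mL=-50/13, mR=-35/52; mL+mR=-235/52 → advance -1; mR−mL=165/52 → turn +1·90°
n=2: pose=(-7,-8,W); sL=40/13, sR=200/73; mL=-200/73, mR=160/949; mL+mR=-2440/949 → advance -1; mR−mL=2760/949 → turn +1·90°
n=3: pose=(-6,-8,S); sL=100/13, sR=4; mL=-4, mR=24/13; mL+mR=-28/13 → advance -1; mR−mL=76/13 → turn +1·90°
n=4: pose=(-6,-7,E); sL=200/41, sR=200/29; mL=-200/29, mR=-1200/1189; mL+mR=-9400/1189 → advance -1; mR−mL=7000/1189 → turn +1·90°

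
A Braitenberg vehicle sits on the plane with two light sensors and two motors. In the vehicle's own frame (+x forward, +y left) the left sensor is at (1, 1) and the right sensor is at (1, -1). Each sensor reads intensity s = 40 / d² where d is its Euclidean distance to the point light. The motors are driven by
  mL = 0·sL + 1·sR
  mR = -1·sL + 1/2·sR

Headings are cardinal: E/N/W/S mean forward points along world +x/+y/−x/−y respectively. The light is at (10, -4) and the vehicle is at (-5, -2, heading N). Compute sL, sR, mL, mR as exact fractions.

left sensor world pos  = (-6, -1); dL² = 265
right sensor world pos = (-4, -1); dR² = 205
sL = 40/265 = 8/53
sR = 40/205 = 8/41
mL = 0·sL + 1·sR = 8/41
mR = -1·sL + 1/2·sR = -116/2173

8/53 8/41 8/41 -116/2173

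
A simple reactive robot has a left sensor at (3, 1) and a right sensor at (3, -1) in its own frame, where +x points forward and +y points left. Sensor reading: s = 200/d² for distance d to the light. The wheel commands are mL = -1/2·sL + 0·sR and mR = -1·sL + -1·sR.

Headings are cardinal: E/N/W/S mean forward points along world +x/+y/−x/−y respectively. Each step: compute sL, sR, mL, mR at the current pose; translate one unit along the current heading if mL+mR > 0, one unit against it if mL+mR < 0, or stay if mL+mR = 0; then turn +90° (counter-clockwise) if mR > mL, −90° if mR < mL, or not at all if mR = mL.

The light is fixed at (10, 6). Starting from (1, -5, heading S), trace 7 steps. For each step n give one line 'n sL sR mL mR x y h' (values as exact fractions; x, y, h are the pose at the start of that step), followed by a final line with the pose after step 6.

n=0: pose=(1,-5,S); sL=10/13, sR=25/37; mL=-5/13, mR=-695/481; mL+mR=-880/481 → advance -1; mR−mL=-510/481 → turn -1·90°
n=1: pose=(1,-4,W); sL=40/53, sR=8/9; mL=-20/53, mR=-784/477; mL+mR=-964/477 → advance -1; mR−mL=-604/477 → turn -1·90°
n=2: pose=(2,-4,N); sL=20/13, sR=100/49; mL=-10/13, mR=-2280/637; mL+mR=-2770/637 → advance -1; mR−mL=-1790/637 → turn -1·90°
n=3: pose=(2,-5,E); sL=8/5, sR=200/169; mL=-4/5, mR=-2352/845; mL+mR=-3028/845 → advance -1; mR−mL=-1676/845 → turn -1·90°
n=4: pose=(1,-5,S); sL=10/13, sR=25/37; mL=-5/13, mR=-695/481; mL+mR=-880/481 → advance -1; mR−mL=-510/481 → turn -1·90°
n=5: pose=(1,-4,W); sL=40/53, sR=8/9; mL=-20/53, mR=-784/477; mL+mR=-964/477 → advance -1; mR−mL=-604/477 → turn -1·90°
n=6: pose=(2,-4,N); sL=20/13, sR=100/49; mL=-10/13, mR=-2280/637; mL+mR=-2770/637 → advance -1; mR−mL=-1790/637 → turn -1·90°

0 10/13 25/37 -5/13 -695/481 1 -5 S
1 40/53 8/9 -20/53 -784/477 1 -4 W
2 20/13 100/49 -10/13 -2280/637 2 -4 N
3 8/5 200/169 -4/5 -2352/845 2 -5 E
4 10/13 25/37 -5/13 -695/481 1 -5 S
5 40/53 8/9 -20/53 -784/477 1 -4 W
6 20/13 100/49 -10/13 -2280/637 2 -4 N
final 2 -5 E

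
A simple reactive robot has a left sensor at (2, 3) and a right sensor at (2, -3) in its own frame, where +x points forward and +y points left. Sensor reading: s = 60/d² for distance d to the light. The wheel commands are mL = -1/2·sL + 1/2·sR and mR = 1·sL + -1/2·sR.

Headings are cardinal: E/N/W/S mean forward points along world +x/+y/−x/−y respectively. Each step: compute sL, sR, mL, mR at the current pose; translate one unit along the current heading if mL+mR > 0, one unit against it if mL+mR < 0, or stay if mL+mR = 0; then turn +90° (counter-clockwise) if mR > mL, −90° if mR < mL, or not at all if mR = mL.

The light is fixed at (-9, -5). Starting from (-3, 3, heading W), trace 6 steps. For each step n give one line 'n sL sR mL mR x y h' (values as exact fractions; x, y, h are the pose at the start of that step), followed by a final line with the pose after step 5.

0 60/41 60/137 -2880/5617 6990/5617 -3 3 W
1 3/5 3/2 9/20 -3/20 -4 3 S
2 12/5 60/109 -504/545 1158/545 -4 2 W
3 30/37 30/13 360/481 -165/481 -5 2 S
4 60/13 12/17 -432/221 942/221 -5 1 W
5 15/13 15/4 135/104 -75/104 -6 1 S
final -6 0 W

n=0: pose=(-3,3,W); sL=60/41, sR=60/137; mL=-2880/5617, mR=6990/5617; mL+mR=30/41 → advance +1; mR−mL=9870/5617 → turn +1·90°
n=1: pose=(-4,3,S); sL=3/5, sR=3/2; mL=9/20, mR=-3/20; mL+mR=3/10 → advance +1; mR−mL=-3/5 → turn -1·90°
n=2: pose=(-4,2,W); sL=12/5, sR=60/109; mL=-504/545, mR=1158/545; mL+mR=6/5 → advance +1; mR−mL=1662/545 → turn +1·90°
n=3: pose=(-5,2,S); sL=30/37, sR=30/13; mL=360/481, mR=-165/481; mL+mR=15/37 → advance +1; mR−mL=-525/481 → turn -1·90°
n=4: pose=(-5,1,W); sL=60/13, sR=12/17; mL=-432/221, mR=942/221; mL+mR=30/13 → advance +1; mR−mL=1374/221 → turn +1·90°
n=5: pose=(-6,1,S); sL=15/13, sR=15/4; mL=135/104, mR=-75/104; mL+mR=15/26 → advance +1; mR−mL=-105/52 → turn -1·90°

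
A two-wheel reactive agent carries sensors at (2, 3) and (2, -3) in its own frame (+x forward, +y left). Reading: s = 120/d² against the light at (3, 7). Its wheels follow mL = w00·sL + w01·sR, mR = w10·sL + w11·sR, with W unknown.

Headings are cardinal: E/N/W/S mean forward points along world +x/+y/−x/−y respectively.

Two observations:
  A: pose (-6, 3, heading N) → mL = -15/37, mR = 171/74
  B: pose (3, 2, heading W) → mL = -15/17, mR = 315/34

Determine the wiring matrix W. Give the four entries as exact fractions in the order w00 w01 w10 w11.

-1/2 0 1 1/2

obs A: pose=(-6,3,N) → sL=30/37, sR=3, mL=-15/37, mR=171/74
obs B: pose=(3,2,W) → sL=30/17, sR=15, mL=-15/17, mR=315/34
sensor matrix S = [[30/37, 3], [30/17, 15]]; det S = 4320/629
solve [mL_A; mL_B] = S·[w00; w01] and [mR_A; mR_B] = S·[w10; w11]:
  w00 = -1/2, w01 = 0, w10 = 1, w11 = 1/2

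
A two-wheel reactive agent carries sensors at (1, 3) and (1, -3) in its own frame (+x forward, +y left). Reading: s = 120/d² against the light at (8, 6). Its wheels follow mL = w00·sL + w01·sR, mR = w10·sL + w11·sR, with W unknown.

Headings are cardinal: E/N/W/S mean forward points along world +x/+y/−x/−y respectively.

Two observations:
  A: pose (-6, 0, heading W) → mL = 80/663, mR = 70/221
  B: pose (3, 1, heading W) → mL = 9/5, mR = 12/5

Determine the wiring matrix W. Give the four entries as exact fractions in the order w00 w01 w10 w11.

-1 1 -1/2 1

obs A: pose=(-6,0,W) → sL=20/51, sR=20/39, mL=80/663, mR=70/221
obs B: pose=(3,1,W) → sL=6/5, sR=3, mL=9/5, mR=12/5
sensor matrix S = [[20/51, 20/39], [6/5, 3]]; det S = 124/221
solve [mL_A; mL_B] = S·[w00; w01] and [mR_A; mR_B] = S·[w10; w11]:
  w00 = -1, w01 = 1, w10 = -1/2, w11 = 1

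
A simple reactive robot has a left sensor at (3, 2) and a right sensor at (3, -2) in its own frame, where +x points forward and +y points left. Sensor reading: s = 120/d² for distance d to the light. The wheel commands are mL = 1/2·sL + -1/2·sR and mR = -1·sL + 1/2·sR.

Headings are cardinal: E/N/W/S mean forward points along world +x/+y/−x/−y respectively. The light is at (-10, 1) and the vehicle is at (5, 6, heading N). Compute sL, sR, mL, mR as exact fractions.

left sensor world pos  = (3, 9); dL² = 233
right sensor world pos = (7, 9); dR² = 353
sL = 120/233 = 120/233
sR = 120/353 = 120/353
mL = 1/2·sL + -1/2·sR = 7200/82249
mR = -1·sL + 1/2·sR = -28380/82249

120/233 120/353 7200/82249 -28380/82249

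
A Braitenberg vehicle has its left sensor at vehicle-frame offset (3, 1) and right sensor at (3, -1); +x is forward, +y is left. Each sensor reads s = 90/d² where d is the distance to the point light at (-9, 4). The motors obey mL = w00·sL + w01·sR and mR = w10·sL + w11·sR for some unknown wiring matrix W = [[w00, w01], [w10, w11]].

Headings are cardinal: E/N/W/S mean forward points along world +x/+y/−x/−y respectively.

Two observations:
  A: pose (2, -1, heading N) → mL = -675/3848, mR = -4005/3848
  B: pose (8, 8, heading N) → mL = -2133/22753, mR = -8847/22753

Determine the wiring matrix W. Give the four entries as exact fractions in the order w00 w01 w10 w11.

obs A: pose=(2,-1,N) → sL=45/52, sR=45/74, mL=-675/3848, mR=-4005/3848
obs B: pose=(8,8,N) → sL=18/61, sR=90/373, mL=-2133/22753, mR=-8847/22753
sensor matrix S = [[45/52, 45/74], [18/61, 90/373]]; det S = 642735/21888386
solve [mL_A; mL_B] = S·[w00; w01] and [mR_A; mR_B] = S·[w10; w11]:
  w00 = 1/2, w01 = -1, w10 = -1/2, w11 = -1

1/2 -1 -1/2 -1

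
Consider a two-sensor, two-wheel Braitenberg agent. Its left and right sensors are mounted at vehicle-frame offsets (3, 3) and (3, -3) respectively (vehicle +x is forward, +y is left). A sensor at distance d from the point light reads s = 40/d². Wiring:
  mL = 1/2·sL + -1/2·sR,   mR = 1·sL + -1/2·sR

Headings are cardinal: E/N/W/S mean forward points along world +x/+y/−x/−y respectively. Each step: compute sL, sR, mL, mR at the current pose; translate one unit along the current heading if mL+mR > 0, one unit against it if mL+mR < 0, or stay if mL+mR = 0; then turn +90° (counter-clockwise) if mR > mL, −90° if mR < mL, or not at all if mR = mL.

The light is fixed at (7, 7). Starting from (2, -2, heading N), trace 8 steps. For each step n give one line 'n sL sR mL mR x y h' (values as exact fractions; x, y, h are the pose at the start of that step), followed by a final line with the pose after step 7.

n=0: pose=(2,-2,N); sL=2/5, sR=1; mL=-3/10, mR=-1/10; mL+mR=-2/5 → advance -1; mR−mL=1/5 → turn +1·90°
n=1: pose=(2,-3,W); sL=40/233, sR=40/113; mL=-2400/26329, mR=-140/26329; mL+mR=-2540/26329 → advance -1; mR−mL=20/233 → turn +1·90°
n=2: pose=(3,-3,S); sL=4/17, sR=20/109; mL=48/1853, mR=266/1853; mL+mR=314/1853 → advance +1; mR−mL=2/17 → turn +1·90°
n=3: pose=(3,-4,E); sL=8/13, sR=40/197; mL=528/2561, mR=1316/2561; mL+mR=1844/2561 → advance +1; mR−mL=4/13 → turn +1·90°
n=4: pose=(4,-4,N); sL=2/5, sR=5/8; mL=-9/80, mR=7/80; mL+mR=-1/40 → advance -1; mR−mL=1/5 → turn +1·90°
n=5: pose=(4,-5,W); sL=40/261, sR=40/117; mL=-320/3393, mR=-20/1131; mL+mR=-380/3393 → advance -1; mR−mL=20/261 → turn +1·90°
n=6: pose=(5,-5,S); sL=20/113, sR=4/25; mL=24/2825, mR=274/2825; mL+mR=298/2825 → advance +1; mR−mL=10/113 → turn +1·90°
n=7: pose=(5,-6,E); sL=40/101, sR=40/257; mL=3120/25957, mR=8260/25957; mL+mR=11380/25957 → advance +1; mR−mL=20/101 → turn +1·90°

0 2/5 1 -3/10 -1/10 2 -2 N
1 40/233 40/113 -2400/26329 -140/26329 2 -3 W
2 4/17 20/109 48/1853 266/1853 3 -3 S
3 8/13 40/197 528/2561 1316/2561 3 -4 E
4 2/5 5/8 -9/80 7/80 4 -4 N
5 40/261 40/117 -320/3393 -20/1131 4 -5 W
6 20/113 4/25 24/2825 274/2825 5 -5 S
7 40/101 40/257 3120/25957 8260/25957 5 -6 E
final 6 -6 N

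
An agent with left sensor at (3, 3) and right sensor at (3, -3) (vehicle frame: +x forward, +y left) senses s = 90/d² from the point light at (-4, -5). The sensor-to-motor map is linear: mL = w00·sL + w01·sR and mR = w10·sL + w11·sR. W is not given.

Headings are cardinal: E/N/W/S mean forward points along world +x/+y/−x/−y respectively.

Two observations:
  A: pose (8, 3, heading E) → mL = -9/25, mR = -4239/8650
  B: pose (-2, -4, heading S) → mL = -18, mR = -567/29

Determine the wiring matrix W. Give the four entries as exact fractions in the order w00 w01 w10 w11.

0 -1 -1/2 -1

obs A: pose=(8,3,E) → sL=45/173, sR=9/25, mL=-9/25, mR=-4239/8650
obs B: pose=(-2,-4,S) → sL=90/29, sR=18, mL=-18, mR=-567/29
sensor matrix S = [[45/173, 9/25], [90/29, 18]]; det S = 89424/25085
solve [mL_A; mL_B] = S·[w00; w01] and [mR_A; mR_B] = S·[w10; w11]:
  w00 = 0, w01 = -1, w10 = -1/2, w11 = -1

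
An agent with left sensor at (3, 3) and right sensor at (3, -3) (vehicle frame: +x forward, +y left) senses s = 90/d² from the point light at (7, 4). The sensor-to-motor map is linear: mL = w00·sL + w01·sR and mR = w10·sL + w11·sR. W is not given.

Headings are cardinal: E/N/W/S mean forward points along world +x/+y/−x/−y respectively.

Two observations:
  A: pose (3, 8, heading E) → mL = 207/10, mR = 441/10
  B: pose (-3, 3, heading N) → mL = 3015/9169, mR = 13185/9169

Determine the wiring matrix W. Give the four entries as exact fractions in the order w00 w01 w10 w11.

-1 1/2 -1/2 1

obs A: pose=(3,8,E) → sL=9/5, sR=45, mL=207/10, mR=441/10
obs B: pose=(-3,3,N) → sL=90/173, sR=90/53, mL=3015/9169, mR=13185/9169
sensor matrix S = [[9/5, 45], [90/173, 90/53]]; det S = -186624/9169
solve [mL_A; mL_B] = S·[w00; w01] and [mR_A; mR_B] = S·[w10; w11]:
  w00 = -1, w01 = 1/2, w10 = -1/2, w11 = 1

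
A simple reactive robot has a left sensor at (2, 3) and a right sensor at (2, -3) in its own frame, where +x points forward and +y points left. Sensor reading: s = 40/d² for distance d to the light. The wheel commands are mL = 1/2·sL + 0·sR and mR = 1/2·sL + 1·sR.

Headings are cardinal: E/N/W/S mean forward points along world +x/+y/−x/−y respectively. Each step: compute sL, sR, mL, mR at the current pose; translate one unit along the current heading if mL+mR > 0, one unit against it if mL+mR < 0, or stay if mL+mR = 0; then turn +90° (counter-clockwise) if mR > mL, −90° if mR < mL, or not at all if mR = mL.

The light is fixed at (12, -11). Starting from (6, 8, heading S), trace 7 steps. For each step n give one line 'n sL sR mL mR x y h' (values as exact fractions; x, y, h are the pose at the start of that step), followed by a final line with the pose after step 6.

0 20/149 4/37 10/149 966/5513 6 8 S
1 40/457 40/241 20/457 23100/110137 6 7 E
2 5/58 10/101 5/116 1665/11716 7 7 N
3 8/61 40/533 4/61 4572/32513 7 8 W
4 20/149 4/37 10/149 966/5513 6 8 S
5 40/457 40/241 20/457 23100/110137 6 7 E
6 5/58 10/101 5/116 1665/11716 7 7 N
final 7 8 W

n=0: pose=(6,8,S); sL=20/149, sR=4/37; mL=10/149, mR=966/5513; mL+mR=1336/5513 → advance +1; mR−mL=4/37 → turn +1·90°
n=1: pose=(6,7,E); sL=40/457, sR=40/241; mL=20/457, mR=23100/110137; mL+mR=27920/110137 → advance +1; mR−mL=40/241 → turn +1·90°
n=2: pose=(7,7,N); sL=5/58, sR=10/101; mL=5/116, mR=1665/11716; mL+mR=1085/5858 → advance +1; mR−mL=10/101 → turn +1·90°
n=3: pose=(7,8,W); sL=8/61, sR=40/533; mL=4/61, mR=4572/32513; mL+mR=6704/32513 → advance +1; mR−mL=40/533 → turn +1·90°
n=4: pose=(6,8,S); sL=20/149, sR=4/37; mL=10/149, mR=966/5513; mL+mR=1336/5513 → advance +1; mR−mL=4/37 → turn +1·90°
n=5: pose=(6,7,E); sL=40/457, sR=40/241; mL=20/457, mR=23100/110137; mL+mR=27920/110137 → advance +1; mR−mL=40/241 → turn +1·90°
n=6: pose=(7,7,N); sL=5/58, sR=10/101; mL=5/116, mR=1665/11716; mL+mR=1085/5858 → advance +1; mR−mL=10/101 → turn +1·90°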